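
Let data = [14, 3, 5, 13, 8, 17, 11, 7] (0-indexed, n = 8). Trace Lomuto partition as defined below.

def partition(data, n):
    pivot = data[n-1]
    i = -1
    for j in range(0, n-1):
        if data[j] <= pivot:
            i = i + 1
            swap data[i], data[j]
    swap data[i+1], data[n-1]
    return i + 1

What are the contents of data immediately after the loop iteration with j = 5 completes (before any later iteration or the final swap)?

[3, 5, 14, 13, 8, 17, 11, 7]

pivot=7, i=-1
j=0: 14>7, skip
j=1: 3≤7, i=0, swap(0,1) ⇒ [3, 14, 5, 13, 8, 17, 11, 7]
j=2: 5≤7, i=1, swap(1,2) ⇒ [3, 5, 14, 13, 8, 17, 11, 7]
j=3: 13>7, skip
j=4: 8>7, skip
j=5: 17>7, skip
(after j=5) data = [3, 5, 14, 13, 8, 17, 11, 7]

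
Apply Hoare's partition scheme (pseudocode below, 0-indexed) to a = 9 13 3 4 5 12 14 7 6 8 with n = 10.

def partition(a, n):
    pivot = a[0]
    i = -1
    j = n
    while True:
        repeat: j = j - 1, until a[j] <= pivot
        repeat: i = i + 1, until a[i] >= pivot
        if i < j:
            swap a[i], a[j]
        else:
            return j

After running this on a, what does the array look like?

pivot = a[0] = 9; i = -1, j = 10
j→9 (a[9]=8≤9), i→0 (a[0]=9≥9); i<j, swap → 8 13 3 4 5 12 14 7 6 9
j→8 (a[8]=6≤9), i→1 (a[1]=13≥9); i<j, swap → 8 6 3 4 5 12 14 7 13 9
j→7 (a[7]=7≤9), i→5 (a[5]=12≥9); i<j, swap → 8 6 3 4 5 7 14 12 13 9
j→5, i→6; i≥j, return j=5. a = 8 6 3 4 5 7 14 12 13 9

8 6 3 4 5 7 14 12 13 9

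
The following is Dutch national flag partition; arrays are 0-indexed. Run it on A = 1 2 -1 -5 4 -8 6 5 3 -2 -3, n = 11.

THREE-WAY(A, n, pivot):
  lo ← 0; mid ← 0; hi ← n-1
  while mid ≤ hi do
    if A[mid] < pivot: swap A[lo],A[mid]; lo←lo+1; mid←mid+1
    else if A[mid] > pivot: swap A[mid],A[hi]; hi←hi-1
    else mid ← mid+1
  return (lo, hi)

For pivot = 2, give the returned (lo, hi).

pivot = 2; lo=0, mid=0, hi=10
A[mid]=1<2: swap A[0],A[0]; lo=1,mid=1 → 1 2 -1 -5 4 -8 6 5 3 -2 -3
A[mid]=2=2: mid=2
A[mid]=-1<2: swap A[1],A[2]; lo=2,mid=3 → 1 -1 2 -5 4 -8 6 5 3 -2 -3
A[mid]=-5<2: swap A[2],A[3]; lo=3,mid=4 → 1 -1 -5 2 4 -8 6 5 3 -2 -3
A[mid]=4>2: swap A[4],A[10]; hi=9 → 1 -1 -5 2 -3 -8 6 5 3 -2 4
A[mid]=-3<2: swap A[3],A[4]; lo=4,mid=5 → 1 -1 -5 -3 2 -8 6 5 3 -2 4
A[mid]=-8<2: swap A[4],A[5]; lo=5,mid=6 → 1 -1 -5 -3 -8 2 6 5 3 -2 4
A[mid]=6>2: swap A[6],A[9]; hi=8 → 1 -1 -5 -3 -8 2 -2 5 3 6 4
A[mid]=-2<2: swap A[5],A[6]; lo=6,mid=7 → 1 -1 -5 -3 -8 -2 2 5 3 6 4
A[mid]=5>2: swap A[7],A[8]; hi=7 → 1 -1 -5 -3 -8 -2 2 3 5 6 4
A[mid]=3>2: swap A[7],A[7]; hi=6 → 1 -1 -5 -3 -8 -2 2 3 5 6 4
end: lo=6, hi=6; A = 1 -1 -5 -3 -8 -2 2 3 5 6 4

(6, 6)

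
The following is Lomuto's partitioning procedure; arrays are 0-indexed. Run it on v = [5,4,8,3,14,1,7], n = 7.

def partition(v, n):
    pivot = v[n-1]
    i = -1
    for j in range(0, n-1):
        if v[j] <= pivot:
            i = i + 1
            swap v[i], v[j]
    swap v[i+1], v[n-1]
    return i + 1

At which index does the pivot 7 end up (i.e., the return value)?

pivot = v[6] = 7; i = -1
j=0: v[0]=5 ≤ 7 → i=0, swap v[0],v[0] (no change) → [5,4,8,3,14,1,7]
j=1: v[1]=4 ≤ 7 → i=1, swap v[1],v[1] (no change) → [5,4,8,3,14,1,7]
j=2: v[2]=8 > 7 → no swap
j=3: v[3]=3 ≤ 7 → i=2, swap v[2],v[3] → [5,4,3,8,14,1,7]
j=4: v[4]=14 > 7 → no swap
j=5: v[5]=1 ≤ 7 → i=3, swap v[3],v[5] → [5,4,3,1,14,8,7]
final swap v[4],v[6] → [5,4,3,1,7,8,14]; return 4

4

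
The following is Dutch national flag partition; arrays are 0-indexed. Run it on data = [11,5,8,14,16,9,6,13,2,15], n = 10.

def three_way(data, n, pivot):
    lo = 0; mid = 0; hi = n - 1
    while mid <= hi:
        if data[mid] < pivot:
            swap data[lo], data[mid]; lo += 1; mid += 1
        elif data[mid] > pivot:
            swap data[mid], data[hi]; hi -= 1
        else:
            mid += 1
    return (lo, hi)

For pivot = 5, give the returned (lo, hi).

pivot = 5; lo=0, mid=0, hi=9
data[mid]=11>5: swap data[0],data[9]; hi=8 → [15,5,8,14,16,9,6,13,2,11]
data[mid]=15>5: swap data[0],data[8]; hi=7 → [2,5,8,14,16,9,6,13,15,11]
data[mid]=2<5: swap data[0],data[0]; lo=1,mid=1 → [2,5,8,14,16,9,6,13,15,11]
data[mid]=5=5: mid=2
data[mid]=8>5: swap data[2],data[7]; hi=6 → [2,5,13,14,16,9,6,8,15,11]
data[mid]=13>5: swap data[2],data[6]; hi=5 → [2,5,6,14,16,9,13,8,15,11]
data[mid]=6>5: swap data[2],data[5]; hi=4 → [2,5,9,14,16,6,13,8,15,11]
data[mid]=9>5: swap data[2],data[4]; hi=3 → [2,5,16,14,9,6,13,8,15,11]
data[mid]=16>5: swap data[2],data[3]; hi=2 → [2,5,14,16,9,6,13,8,15,11]
data[mid]=14>5: swap data[2],data[2]; hi=1 → [2,5,14,16,9,6,13,8,15,11]
end: lo=1, hi=1; data = [2,5,14,16,9,6,13,8,15,11]

(1, 1)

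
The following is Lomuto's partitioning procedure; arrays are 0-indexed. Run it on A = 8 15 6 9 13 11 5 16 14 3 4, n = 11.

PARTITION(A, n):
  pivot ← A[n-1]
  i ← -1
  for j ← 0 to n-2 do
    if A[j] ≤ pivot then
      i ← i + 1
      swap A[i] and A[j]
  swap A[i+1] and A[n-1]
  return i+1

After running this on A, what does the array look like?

pivot = A[10] = 4; i = -1
j=0: A[0]=8 > 4 → no swap
j=1: A[1]=15 > 4 → no swap
j=2: A[2]=6 > 4 → no swap
j=3: A[3]=9 > 4 → no swap
j=4: A[4]=13 > 4 → no swap
j=5: A[5]=11 > 4 → no swap
j=6: A[6]=5 > 4 → no swap
j=7: A[7]=16 > 4 → no swap
j=8: A[8]=14 > 4 → no swap
j=9: A[9]=3 ≤ 4 → i=0, swap A[0],A[9] → 3 15 6 9 13 11 5 16 14 8 4
final swap A[1],A[10] → 3 4 6 9 13 11 5 16 14 8 15; return 1

3 4 6 9 13 11 5 16 14 8 15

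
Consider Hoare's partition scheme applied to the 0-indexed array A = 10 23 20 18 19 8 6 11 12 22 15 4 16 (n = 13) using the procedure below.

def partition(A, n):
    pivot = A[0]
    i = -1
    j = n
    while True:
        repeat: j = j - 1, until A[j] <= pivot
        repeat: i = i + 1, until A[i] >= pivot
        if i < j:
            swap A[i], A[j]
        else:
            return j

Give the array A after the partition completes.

4 6 8 18 19 20 23 11 12 22 15 10 16

pivot=10
j stops at 11 (4), i stops at 0 (10); swap ⇒ 4 23 20 18 19 8 6 11 12 22 15 10 16
j stops at 6 (6), i stops at 1 (23); swap ⇒ 4 6 20 18 19 8 23 11 12 22 15 10 16
j stops at 5 (8), i stops at 2 (20); swap ⇒ 4 6 8 18 19 20 23 11 12 22 15 10 16
j stops at 2, i stops at 3; i≥j ⇒ return 2. A=4 6 8 18 19 20 23 11 12 22 15 10 16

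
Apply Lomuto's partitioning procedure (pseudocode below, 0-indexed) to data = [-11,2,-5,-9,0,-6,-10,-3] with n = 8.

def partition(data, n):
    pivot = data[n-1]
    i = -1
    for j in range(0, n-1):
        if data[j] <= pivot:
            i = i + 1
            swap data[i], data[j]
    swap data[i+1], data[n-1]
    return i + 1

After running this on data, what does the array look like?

[-11,-5,-9,-6,-10,-3,0,2]

pivot=-3, i=-1
j=0: -11≤-3, i=0, swap(0,0) ⇒ [-11,2,-5,-9,0,-6,-10,-3]
j=1: 2>-3, skip
j=2: -5≤-3, i=1, swap(1,2) ⇒ [-11,-5,2,-9,0,-6,-10,-3]
j=3: -9≤-3, i=2, swap(2,3) ⇒ [-11,-5,-9,2,0,-6,-10,-3]
j=4: 0>-3, skip
j=5: -6≤-3, i=3, swap(3,5) ⇒ [-11,-5,-9,-6,0,2,-10,-3]
j=6: -10≤-3, i=4, swap(4,6) ⇒ [-11,-5,-9,-6,-10,2,0,-3]
swap(5,7) ⇒ [-11,-5,-9,-6,-10,-3,0,2]; return 5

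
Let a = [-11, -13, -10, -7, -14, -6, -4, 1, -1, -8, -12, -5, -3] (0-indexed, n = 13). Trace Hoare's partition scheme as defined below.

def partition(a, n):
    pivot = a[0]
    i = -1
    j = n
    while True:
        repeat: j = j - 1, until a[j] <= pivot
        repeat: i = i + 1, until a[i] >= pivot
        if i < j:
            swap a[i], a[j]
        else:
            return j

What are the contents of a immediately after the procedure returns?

[-12, -13, -14, -7, -10, -6, -4, 1, -1, -8, -11, -5, -3]

pivot = a[0] = -11; i = -1, j = 13
j→10 (a[10]=-12≤-11), i→0 (a[0]=-11≥-11); i<j, swap → [-12, -13, -10, -7, -14, -6, -4, 1, -1, -8, -11, -5, -3]
j→4 (a[4]=-14≤-11), i→2 (a[2]=-10≥-11); i<j, swap → [-12, -13, -14, -7, -10, -6, -4, 1, -1, -8, -11, -5, -3]
j→2, i→3; i≥j, return j=2. a = [-12, -13, -14, -7, -10, -6, -4, 1, -1, -8, -11, -5, -3]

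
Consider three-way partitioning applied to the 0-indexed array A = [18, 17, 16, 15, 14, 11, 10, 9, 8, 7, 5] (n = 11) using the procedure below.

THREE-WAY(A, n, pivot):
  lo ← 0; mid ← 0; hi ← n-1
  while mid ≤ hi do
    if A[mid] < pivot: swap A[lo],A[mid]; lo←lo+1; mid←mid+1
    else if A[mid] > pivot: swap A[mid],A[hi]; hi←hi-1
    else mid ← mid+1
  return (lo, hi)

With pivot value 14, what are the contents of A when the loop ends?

pivot = 14; lo=0, mid=0, hi=10
A[mid]=18>14: swap A[0],A[10]; hi=9 → [5, 17, 16, 15, 14, 11, 10, 9, 8, 7, 18]
A[mid]=5<14: swap A[0],A[0]; lo=1,mid=1 → [5, 17, 16, 15, 14, 11, 10, 9, 8, 7, 18]
A[mid]=17>14: swap A[1],A[9]; hi=8 → [5, 7, 16, 15, 14, 11, 10, 9, 8, 17, 18]
A[mid]=7<14: swap A[1],A[1]; lo=2,mid=2 → [5, 7, 16, 15, 14, 11, 10, 9, 8, 17, 18]
A[mid]=16>14: swap A[2],A[8]; hi=7 → [5, 7, 8, 15, 14, 11, 10, 9, 16, 17, 18]
A[mid]=8<14: swap A[2],A[2]; lo=3,mid=3 → [5, 7, 8, 15, 14, 11, 10, 9, 16, 17, 18]
A[mid]=15>14: swap A[3],A[7]; hi=6 → [5, 7, 8, 9, 14, 11, 10, 15, 16, 17, 18]
A[mid]=9<14: swap A[3],A[3]; lo=4,mid=4 → [5, 7, 8, 9, 14, 11, 10, 15, 16, 17, 18]
A[mid]=14=14: mid=5
A[mid]=11<14: swap A[4],A[5]; lo=5,mid=6 → [5, 7, 8, 9, 11, 14, 10, 15, 16, 17, 18]
A[mid]=10<14: swap A[5],A[6]; lo=6,mid=7 → [5, 7, 8, 9, 11, 10, 14, 15, 16, 17, 18]
end: lo=6, hi=6; A = [5, 7, 8, 9, 11, 10, 14, 15, 16, 17, 18]

[5, 7, 8, 9, 11, 10, 14, 15, 16, 17, 18]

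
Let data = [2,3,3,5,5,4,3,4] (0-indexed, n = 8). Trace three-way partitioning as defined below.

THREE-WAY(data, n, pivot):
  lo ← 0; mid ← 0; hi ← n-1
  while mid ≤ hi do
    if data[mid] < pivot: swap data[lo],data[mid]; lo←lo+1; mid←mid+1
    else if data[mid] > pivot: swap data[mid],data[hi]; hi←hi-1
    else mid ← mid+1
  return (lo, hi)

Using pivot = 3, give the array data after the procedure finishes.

[2,3,3,3,4,5,4,5]

lo=0 mid=0 hi=7
2<3: swap(0,0), lo=1 mid=1 ⇒ [2,3,3,5,5,4,3,4]
3=3: mid=2
3=3: mid=3
5>3: swap(3,7), hi=6 ⇒ [2,3,3,4,5,4,3,5]
4>3: swap(3,6), hi=5 ⇒ [2,3,3,3,5,4,4,5]
3=3: mid=4
5>3: swap(4,5), hi=4 ⇒ [2,3,3,3,4,5,4,5]
4>3: swap(4,4), hi=3 ⇒ [2,3,3,3,4,5,4,5]
done. lo=1 hi=3; data=[2,3,3,3,4,5,4,5]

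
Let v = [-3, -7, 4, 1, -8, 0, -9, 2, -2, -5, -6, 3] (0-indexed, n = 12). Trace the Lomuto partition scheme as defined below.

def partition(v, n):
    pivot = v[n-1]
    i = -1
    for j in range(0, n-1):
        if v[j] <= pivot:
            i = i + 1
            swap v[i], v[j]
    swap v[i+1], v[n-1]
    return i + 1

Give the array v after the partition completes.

[-3, -7, 1, -8, 0, -9, 2, -2, -5, -6, 3, 4]

pivot = v[11] = 3; i = -1
j=0: v[0]=-3 ≤ 3 → i=0, swap v[0],v[0] (no change) → [-3, -7, 4, 1, -8, 0, -9, 2, -2, -5, -6, 3]
j=1: v[1]=-7 ≤ 3 → i=1, swap v[1],v[1] (no change) → [-3, -7, 4, 1, -8, 0, -9, 2, -2, -5, -6, 3]
j=2: v[2]=4 > 3 → no swap
j=3: v[3]=1 ≤ 3 → i=2, swap v[2],v[3] → [-3, -7, 1, 4, -8, 0, -9, 2, -2, -5, -6, 3]
j=4: v[4]=-8 ≤ 3 → i=3, swap v[3],v[4] → [-3, -7, 1, -8, 4, 0, -9, 2, -2, -5, -6, 3]
j=5: v[5]=0 ≤ 3 → i=4, swap v[4],v[5] → [-3, -7, 1, -8, 0, 4, -9, 2, -2, -5, -6, 3]
j=6: v[6]=-9 ≤ 3 → i=5, swap v[5],v[6] → [-3, -7, 1, -8, 0, -9, 4, 2, -2, -5, -6, 3]
j=7: v[7]=2 ≤ 3 → i=6, swap v[6],v[7] → [-3, -7, 1, -8, 0, -9, 2, 4, -2, -5, -6, 3]
j=8: v[8]=-2 ≤ 3 → i=7, swap v[7],v[8] → [-3, -7, 1, -8, 0, -9, 2, -2, 4, -5, -6, 3]
j=9: v[9]=-5 ≤ 3 → i=8, swap v[8],v[9] → [-3, -7, 1, -8, 0, -9, 2, -2, -5, 4, -6, 3]
j=10: v[10]=-6 ≤ 3 → i=9, swap v[9],v[10] → [-3, -7, 1, -8, 0, -9, 2, -2, -5, -6, 4, 3]
final swap v[10],v[11] → [-3, -7, 1, -8, 0, -9, 2, -2, -5, -6, 3, 4]; return 10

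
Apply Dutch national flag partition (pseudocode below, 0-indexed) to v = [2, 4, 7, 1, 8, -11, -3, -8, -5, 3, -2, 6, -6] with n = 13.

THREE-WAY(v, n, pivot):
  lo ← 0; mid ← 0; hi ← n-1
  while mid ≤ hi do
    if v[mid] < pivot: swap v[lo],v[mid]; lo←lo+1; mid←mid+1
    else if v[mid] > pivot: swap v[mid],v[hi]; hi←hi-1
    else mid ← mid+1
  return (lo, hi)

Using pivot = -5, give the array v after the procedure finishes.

[-6, -8, -11, -5, 8, -3, 1, 7, 3, -2, 6, 4, 2]

lo=0 mid=0 hi=12
2>-5: swap(0,12), hi=11 ⇒ [-6, 4, 7, 1, 8, -11, -3, -8, -5, 3, -2, 6, 2]
-6<-5: swap(0,0), lo=1 mid=1 ⇒ [-6, 4, 7, 1, 8, -11, -3, -8, -5, 3, -2, 6, 2]
4>-5: swap(1,11), hi=10 ⇒ [-6, 6, 7, 1, 8, -11, -3, -8, -5, 3, -2, 4, 2]
6>-5: swap(1,10), hi=9 ⇒ [-6, -2, 7, 1, 8, -11, -3, -8, -5, 3, 6, 4, 2]
-2>-5: swap(1,9), hi=8 ⇒ [-6, 3, 7, 1, 8, -11, -3, -8, -5, -2, 6, 4, 2]
3>-5: swap(1,8), hi=7 ⇒ [-6, -5, 7, 1, 8, -11, -3, -8, 3, -2, 6, 4, 2]
-5=-5: mid=2
7>-5: swap(2,7), hi=6 ⇒ [-6, -5, -8, 1, 8, -11, -3, 7, 3, -2, 6, 4, 2]
-8<-5: swap(1,2), lo=2 mid=3 ⇒ [-6, -8, -5, 1, 8, -11, -3, 7, 3, -2, 6, 4, 2]
1>-5: swap(3,6), hi=5 ⇒ [-6, -8, -5, -3, 8, -11, 1, 7, 3, -2, 6, 4, 2]
-3>-5: swap(3,5), hi=4 ⇒ [-6, -8, -5, -11, 8, -3, 1, 7, 3, -2, 6, 4, 2]
-11<-5: swap(2,3), lo=3 mid=4 ⇒ [-6, -8, -11, -5, 8, -3, 1, 7, 3, -2, 6, 4, 2]
8>-5: swap(4,4), hi=3 ⇒ [-6, -8, -11, -5, 8, -3, 1, 7, 3, -2, 6, 4, 2]
done. lo=3 hi=3; v=[-6, -8, -11, -5, 8, -3, 1, 7, 3, -2, 6, 4, 2]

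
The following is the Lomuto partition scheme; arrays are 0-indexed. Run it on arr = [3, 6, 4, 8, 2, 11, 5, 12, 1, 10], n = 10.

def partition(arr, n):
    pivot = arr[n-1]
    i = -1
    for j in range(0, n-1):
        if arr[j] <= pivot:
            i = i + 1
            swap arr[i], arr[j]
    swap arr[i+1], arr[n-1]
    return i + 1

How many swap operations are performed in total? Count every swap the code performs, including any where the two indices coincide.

pivot = arr[9] = 10; i = -1
j=0: arr[0]=3 ≤ 10 → i=0, swap arr[0],arr[0] (no change) → [3, 6, 4, 8, 2, 11, 5, 12, 1, 10]
j=1: arr[1]=6 ≤ 10 → i=1, swap arr[1],arr[1] (no change) → [3, 6, 4, 8, 2, 11, 5, 12, 1, 10]
j=2: arr[2]=4 ≤ 10 → i=2, swap arr[2],arr[2] (no change) → [3, 6, 4, 8, 2, 11, 5, 12, 1, 10]
j=3: arr[3]=8 ≤ 10 → i=3, swap arr[3],arr[3] (no change) → [3, 6, 4, 8, 2, 11, 5, 12, 1, 10]
j=4: arr[4]=2 ≤ 10 → i=4, swap arr[4],arr[4] (no change) → [3, 6, 4, 8, 2, 11, 5, 12, 1, 10]
j=5: arr[5]=11 > 10 → no swap
j=6: arr[6]=5 ≤ 10 → i=5, swap arr[5],arr[6] → [3, 6, 4, 8, 2, 5, 11, 12, 1, 10]
j=7: arr[7]=12 > 10 → no swap
j=8: arr[8]=1 ≤ 10 → i=6, swap arr[6],arr[8] → [3, 6, 4, 8, 2, 5, 1, 12, 11, 10]
final swap arr[7],arr[9] → [3, 6, 4, 8, 2, 5, 1, 10, 11, 12]; return 7

8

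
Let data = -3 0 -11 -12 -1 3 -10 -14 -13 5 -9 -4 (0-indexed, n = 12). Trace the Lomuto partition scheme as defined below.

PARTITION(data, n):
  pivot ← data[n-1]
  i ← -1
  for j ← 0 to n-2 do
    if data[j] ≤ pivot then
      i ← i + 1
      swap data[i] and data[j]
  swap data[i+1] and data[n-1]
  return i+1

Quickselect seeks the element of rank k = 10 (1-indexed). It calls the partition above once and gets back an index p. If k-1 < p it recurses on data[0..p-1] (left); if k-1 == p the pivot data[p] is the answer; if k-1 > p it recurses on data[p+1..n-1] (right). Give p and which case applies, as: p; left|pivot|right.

pivot=-4, i=-1
j=0: -3>-4, skip
j=1: 0>-4, skip
j=2: -11≤-4, i=0, swap(0,2) ⇒ -11 0 -3 -12 -1 3 -10 -14 -13 5 -9 -4
j=3: -12≤-4, i=1, swap(1,3) ⇒ -11 -12 -3 0 -1 3 -10 -14 -13 5 -9 -4
j=4: -1>-4, skip
j=5: 3>-4, skip
j=6: -10≤-4, i=2, swap(2,6) ⇒ -11 -12 -10 0 -1 3 -3 -14 -13 5 -9 -4
j=7: -14≤-4, i=3, swap(3,7) ⇒ -11 -12 -10 -14 -1 3 -3 0 -13 5 -9 -4
j=8: -13≤-4, i=4, swap(4,8) ⇒ -11 -12 -10 -14 -13 3 -3 0 -1 5 -9 -4
j=9: 5>-4, skip
j=10: -9≤-4, i=5, swap(5,10) ⇒ -11 -12 -10 -14 -13 -9 -3 0 -1 5 3 -4
swap(6,11) ⇒ -11 -12 -10 -14 -13 -9 -4 0 -1 5 3 -3; return 6
p = 6; k-1 = 9 > 6 ⇒ right

6; right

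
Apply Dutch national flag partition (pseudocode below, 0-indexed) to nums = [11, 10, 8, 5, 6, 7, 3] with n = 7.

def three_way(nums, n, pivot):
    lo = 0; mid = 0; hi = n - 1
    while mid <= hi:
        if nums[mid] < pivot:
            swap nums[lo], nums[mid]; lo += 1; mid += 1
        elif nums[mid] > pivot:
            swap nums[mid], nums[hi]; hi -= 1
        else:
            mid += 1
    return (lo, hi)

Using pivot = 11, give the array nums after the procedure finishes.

[10, 8, 5, 6, 7, 3, 11]

lo=0 mid=0 hi=6
11=11: mid=1
10<11: swap(0,1), lo=1 mid=2 ⇒ [10, 11, 8, 5, 6, 7, 3]
8<11: swap(1,2), lo=2 mid=3 ⇒ [10, 8, 11, 5, 6, 7, 3]
5<11: swap(2,3), lo=3 mid=4 ⇒ [10, 8, 5, 11, 6, 7, 3]
6<11: swap(3,4), lo=4 mid=5 ⇒ [10, 8, 5, 6, 11, 7, 3]
7<11: swap(4,5), lo=5 mid=6 ⇒ [10, 8, 5, 6, 7, 11, 3]
3<11: swap(5,6), lo=6 mid=7 ⇒ [10, 8, 5, 6, 7, 3, 11]
done. lo=6 hi=6; nums=[10, 8, 5, 6, 7, 3, 11]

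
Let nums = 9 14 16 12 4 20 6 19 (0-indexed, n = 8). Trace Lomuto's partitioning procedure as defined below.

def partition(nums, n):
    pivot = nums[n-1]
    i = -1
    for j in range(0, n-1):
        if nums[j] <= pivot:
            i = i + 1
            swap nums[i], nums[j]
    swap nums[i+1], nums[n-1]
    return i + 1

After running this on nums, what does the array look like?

pivot = nums[7] = 19; i = -1
j=0: nums[0]=9 ≤ 19 → i=0, swap nums[0],nums[0] (no change) → 9 14 16 12 4 20 6 19
j=1: nums[1]=14 ≤ 19 → i=1, swap nums[1],nums[1] (no change) → 9 14 16 12 4 20 6 19
j=2: nums[2]=16 ≤ 19 → i=2, swap nums[2],nums[2] (no change) → 9 14 16 12 4 20 6 19
j=3: nums[3]=12 ≤ 19 → i=3, swap nums[3],nums[3] (no change) → 9 14 16 12 4 20 6 19
j=4: nums[4]=4 ≤ 19 → i=4, swap nums[4],nums[4] (no change) → 9 14 16 12 4 20 6 19
j=5: nums[5]=20 > 19 → no swap
j=6: nums[6]=6 ≤ 19 → i=5, swap nums[5],nums[6] → 9 14 16 12 4 6 20 19
final swap nums[6],nums[7] → 9 14 16 12 4 6 19 20; return 6

9 14 16 12 4 6 19 20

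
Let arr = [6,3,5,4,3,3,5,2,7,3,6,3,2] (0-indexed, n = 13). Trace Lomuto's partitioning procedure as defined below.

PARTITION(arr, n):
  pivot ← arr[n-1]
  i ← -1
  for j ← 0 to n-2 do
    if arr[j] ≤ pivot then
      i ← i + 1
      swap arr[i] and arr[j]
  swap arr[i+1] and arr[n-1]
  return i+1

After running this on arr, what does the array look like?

[2,2,5,4,3,3,5,6,7,3,6,3,3]

pivot=2, i=-1
j=0: 6>2, skip
j=1: 3>2, skip
j=2: 5>2, skip
j=3: 4>2, skip
j=4: 3>2, skip
j=5: 3>2, skip
j=6: 5>2, skip
j=7: 2≤2, i=0, swap(0,7) ⇒ [2,3,5,4,3,3,5,6,7,3,6,3,2]
j=8: 7>2, skip
j=9: 3>2, skip
j=10: 6>2, skip
j=11: 3>2, skip
swap(1,12) ⇒ [2,2,5,4,3,3,5,6,7,3,6,3,3]; return 1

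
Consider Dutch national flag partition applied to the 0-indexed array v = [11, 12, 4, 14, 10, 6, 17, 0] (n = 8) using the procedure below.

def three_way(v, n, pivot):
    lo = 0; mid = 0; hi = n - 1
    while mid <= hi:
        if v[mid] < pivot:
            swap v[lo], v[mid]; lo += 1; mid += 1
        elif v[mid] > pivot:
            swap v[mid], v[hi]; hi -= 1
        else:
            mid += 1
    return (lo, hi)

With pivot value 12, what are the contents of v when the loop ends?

pivot = 12; lo=0, mid=0, hi=7
v[mid]=11<12: swap v[0],v[0]; lo=1,mid=1 → [11, 12, 4, 14, 10, 6, 17, 0]
v[mid]=12=12: mid=2
v[mid]=4<12: swap v[1],v[2]; lo=2,mid=3 → [11, 4, 12, 14, 10, 6, 17, 0]
v[mid]=14>12: swap v[3],v[7]; hi=6 → [11, 4, 12, 0, 10, 6, 17, 14]
v[mid]=0<12: swap v[2],v[3]; lo=3,mid=4 → [11, 4, 0, 12, 10, 6, 17, 14]
v[mid]=10<12: swap v[3],v[4]; lo=4,mid=5 → [11, 4, 0, 10, 12, 6, 17, 14]
v[mid]=6<12: swap v[4],v[5]; lo=5,mid=6 → [11, 4, 0, 10, 6, 12, 17, 14]
v[mid]=17>12: swap v[6],v[6]; hi=5 → [11, 4, 0, 10, 6, 12, 17, 14]
end: lo=5, hi=5; v = [11, 4, 0, 10, 6, 12, 17, 14]

[11, 4, 0, 10, 6, 12, 17, 14]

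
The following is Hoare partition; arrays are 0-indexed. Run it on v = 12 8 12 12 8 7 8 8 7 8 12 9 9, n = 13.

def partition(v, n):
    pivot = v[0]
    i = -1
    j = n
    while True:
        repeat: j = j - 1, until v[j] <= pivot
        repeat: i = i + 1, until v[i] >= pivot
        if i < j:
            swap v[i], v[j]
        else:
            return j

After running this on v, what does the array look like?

pivot=12
j stops at 12 (9), i stops at 0 (12); swap ⇒ 9 8 12 12 8 7 8 8 7 8 12 9 12
j stops at 11 (9), i stops at 2 (12); swap ⇒ 9 8 9 12 8 7 8 8 7 8 12 12 12
j stops at 10 (12), i stops at 3 (12); swap ⇒ 9 8 9 12 8 7 8 8 7 8 12 12 12
j stops at 9, i stops at 10; i≥j ⇒ return 9. v=9 8 9 12 8 7 8 8 7 8 12 12 12

9 8 9 12 8 7 8 8 7 8 12 12 12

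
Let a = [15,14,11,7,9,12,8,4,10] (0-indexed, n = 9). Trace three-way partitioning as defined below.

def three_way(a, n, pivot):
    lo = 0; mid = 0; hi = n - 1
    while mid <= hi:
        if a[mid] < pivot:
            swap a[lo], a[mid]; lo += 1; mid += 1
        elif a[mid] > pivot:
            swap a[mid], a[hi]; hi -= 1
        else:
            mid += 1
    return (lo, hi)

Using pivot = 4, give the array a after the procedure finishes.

pivot = 4; lo=0, mid=0, hi=8
a[mid]=15>4: swap a[0],a[8]; hi=7 → [10,14,11,7,9,12,8,4,15]
a[mid]=10>4: swap a[0],a[7]; hi=6 → [4,14,11,7,9,12,8,10,15]
a[mid]=4=4: mid=1
a[mid]=14>4: swap a[1],a[6]; hi=5 → [4,8,11,7,9,12,14,10,15]
a[mid]=8>4: swap a[1],a[5]; hi=4 → [4,12,11,7,9,8,14,10,15]
a[mid]=12>4: swap a[1],a[4]; hi=3 → [4,9,11,7,12,8,14,10,15]
a[mid]=9>4: swap a[1],a[3]; hi=2 → [4,7,11,9,12,8,14,10,15]
a[mid]=7>4: swap a[1],a[2]; hi=1 → [4,11,7,9,12,8,14,10,15]
a[mid]=11>4: swap a[1],a[1]; hi=0 → [4,11,7,9,12,8,14,10,15]
end: lo=0, hi=0; a = [4,11,7,9,12,8,14,10,15]

[4,11,7,9,12,8,14,10,15]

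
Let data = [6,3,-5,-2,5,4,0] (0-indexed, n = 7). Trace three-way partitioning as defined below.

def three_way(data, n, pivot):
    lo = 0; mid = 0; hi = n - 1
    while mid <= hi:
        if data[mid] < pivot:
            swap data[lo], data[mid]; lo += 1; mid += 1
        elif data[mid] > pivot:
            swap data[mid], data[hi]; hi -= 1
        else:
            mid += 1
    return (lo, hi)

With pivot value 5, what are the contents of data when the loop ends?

[0,3,-5,-2,4,5,6]

lo=0 mid=0 hi=6
6>5: swap(0,6), hi=5 ⇒ [0,3,-5,-2,5,4,6]
0<5: swap(0,0), lo=1 mid=1 ⇒ [0,3,-5,-2,5,4,6]
3<5: swap(1,1), lo=2 mid=2 ⇒ [0,3,-5,-2,5,4,6]
-5<5: swap(2,2), lo=3 mid=3 ⇒ [0,3,-5,-2,5,4,6]
-2<5: swap(3,3), lo=4 mid=4 ⇒ [0,3,-5,-2,5,4,6]
5=5: mid=5
4<5: swap(4,5), lo=5 mid=6 ⇒ [0,3,-5,-2,4,5,6]
done. lo=5 hi=5; data=[0,3,-5,-2,4,5,6]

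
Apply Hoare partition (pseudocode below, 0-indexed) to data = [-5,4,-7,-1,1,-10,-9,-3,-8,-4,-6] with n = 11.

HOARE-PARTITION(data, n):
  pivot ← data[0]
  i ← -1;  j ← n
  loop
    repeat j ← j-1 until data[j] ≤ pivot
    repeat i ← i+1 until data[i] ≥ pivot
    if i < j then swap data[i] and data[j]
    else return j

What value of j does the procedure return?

4

pivot=-5
j stops at 10 (-6), i stops at 0 (-5); swap ⇒ [-6,4,-7,-1,1,-10,-9,-3,-8,-4,-5]
j stops at 8 (-8), i stops at 1 (4); swap ⇒ [-6,-8,-7,-1,1,-10,-9,-3,4,-4,-5]
j stops at 6 (-9), i stops at 3 (-1); swap ⇒ [-6,-8,-7,-9,1,-10,-1,-3,4,-4,-5]
j stops at 5 (-10), i stops at 4 (1); swap ⇒ [-6,-8,-7,-9,-10,1,-1,-3,4,-4,-5]
j stops at 4, i stops at 5; i≥j ⇒ return 4. data=[-6,-8,-7,-9,-10,1,-1,-3,4,-4,-5]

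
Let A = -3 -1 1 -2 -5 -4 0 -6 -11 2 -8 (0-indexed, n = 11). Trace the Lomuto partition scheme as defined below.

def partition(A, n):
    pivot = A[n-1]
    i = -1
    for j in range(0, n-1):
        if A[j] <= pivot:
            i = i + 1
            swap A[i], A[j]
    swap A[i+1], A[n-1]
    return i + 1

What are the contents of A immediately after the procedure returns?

pivot = A[10] = -8; i = -1
j=0: A[0]=-3 > -8 → no swap
j=1: A[1]=-1 > -8 → no swap
j=2: A[2]=1 > -8 → no swap
j=3: A[3]=-2 > -8 → no swap
j=4: A[4]=-5 > -8 → no swap
j=5: A[5]=-4 > -8 → no swap
j=6: A[6]=0 > -8 → no swap
j=7: A[7]=-6 > -8 → no swap
j=8: A[8]=-11 ≤ -8 → i=0, swap A[0],A[8] → -11 -1 1 -2 -5 -4 0 -6 -3 2 -8
j=9: A[9]=2 > -8 → no swap
final swap A[1],A[10] → -11 -8 1 -2 -5 -4 0 -6 -3 2 -1; return 1

-11 -8 1 -2 -5 -4 0 -6 -3 2 -1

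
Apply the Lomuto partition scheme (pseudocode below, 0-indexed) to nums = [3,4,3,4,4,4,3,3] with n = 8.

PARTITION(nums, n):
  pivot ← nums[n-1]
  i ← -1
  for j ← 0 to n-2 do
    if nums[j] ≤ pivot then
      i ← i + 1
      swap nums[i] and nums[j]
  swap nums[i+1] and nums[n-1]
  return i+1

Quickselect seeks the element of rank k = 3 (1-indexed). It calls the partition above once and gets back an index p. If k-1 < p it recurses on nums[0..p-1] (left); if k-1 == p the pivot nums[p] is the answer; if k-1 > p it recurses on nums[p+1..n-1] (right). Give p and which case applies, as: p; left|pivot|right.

pivot=3, i=-1
j=0: 3≤3, i=0, swap(0,0) ⇒ [3,4,3,4,4,4,3,3]
j=1: 4>3, skip
j=2: 3≤3, i=1, swap(1,2) ⇒ [3,3,4,4,4,4,3,3]
j=3: 4>3, skip
j=4: 4>3, skip
j=5: 4>3, skip
j=6: 3≤3, i=2, swap(2,6) ⇒ [3,3,3,4,4,4,4,3]
swap(3,7) ⇒ [3,3,3,3,4,4,4,4]; return 3
p = 3; k-1 = 2 < 3 ⇒ left

3; left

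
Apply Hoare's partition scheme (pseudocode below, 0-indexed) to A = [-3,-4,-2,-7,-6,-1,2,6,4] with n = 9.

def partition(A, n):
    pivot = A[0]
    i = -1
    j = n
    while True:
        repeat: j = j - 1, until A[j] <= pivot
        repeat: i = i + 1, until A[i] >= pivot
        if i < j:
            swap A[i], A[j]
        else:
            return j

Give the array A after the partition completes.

[-6,-4,-7,-2,-3,-1,2,6,4]

pivot = A[0] = -3; i = -1, j = 9
j→4 (A[4]=-6≤-3), i→0 (A[0]=-3≥-3); i<j, swap → [-6,-4,-2,-7,-3,-1,2,6,4]
j→3 (A[3]=-7≤-3), i→2 (A[2]=-2≥-3); i<j, swap → [-6,-4,-7,-2,-3,-1,2,6,4]
j→2, i→3; i≥j, return j=2. A = [-6,-4,-7,-2,-3,-1,2,6,4]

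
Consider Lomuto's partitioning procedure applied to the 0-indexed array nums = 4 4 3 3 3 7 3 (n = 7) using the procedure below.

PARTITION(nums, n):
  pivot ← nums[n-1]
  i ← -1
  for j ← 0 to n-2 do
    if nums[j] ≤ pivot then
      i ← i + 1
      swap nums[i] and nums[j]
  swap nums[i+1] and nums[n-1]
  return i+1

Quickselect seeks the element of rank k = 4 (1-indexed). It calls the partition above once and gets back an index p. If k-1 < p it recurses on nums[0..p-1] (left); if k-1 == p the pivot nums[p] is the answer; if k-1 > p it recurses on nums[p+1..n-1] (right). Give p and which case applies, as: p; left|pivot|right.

pivot = nums[6] = 3; i = -1
j=0: nums[0]=4 > 3 → no swap
j=1: nums[1]=4 > 3 → no swap
j=2: nums[2]=3 ≤ 3 → i=0, swap nums[0],nums[2] → 3 4 4 3 3 7 3
j=3: nums[3]=3 ≤ 3 → i=1, swap nums[1],nums[3] → 3 3 4 4 3 7 3
j=4: nums[4]=3 ≤ 3 → i=2, swap nums[2],nums[4] → 3 3 3 4 4 7 3
j=5: nums[5]=7 > 3 → no swap
final swap nums[3],nums[6] → 3 3 3 3 4 7 4; return 3
p = 3; k-1 = 3 == 3 ⇒ pivot

3; pivot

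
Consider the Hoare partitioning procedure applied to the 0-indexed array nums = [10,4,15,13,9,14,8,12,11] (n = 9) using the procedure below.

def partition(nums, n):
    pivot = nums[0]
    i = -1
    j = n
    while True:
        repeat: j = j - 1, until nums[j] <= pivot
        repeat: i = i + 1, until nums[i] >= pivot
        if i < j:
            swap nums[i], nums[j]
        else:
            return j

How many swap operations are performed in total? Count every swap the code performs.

pivot=10
j stops at 6 (8), i stops at 0 (10); swap ⇒ [8,4,15,13,9,14,10,12,11]
j stops at 4 (9), i stops at 2 (15); swap ⇒ [8,4,9,13,15,14,10,12,11]
j stops at 2, i stops at 3; i≥j ⇒ return 2. nums=[8,4,9,13,15,14,10,12,11]

2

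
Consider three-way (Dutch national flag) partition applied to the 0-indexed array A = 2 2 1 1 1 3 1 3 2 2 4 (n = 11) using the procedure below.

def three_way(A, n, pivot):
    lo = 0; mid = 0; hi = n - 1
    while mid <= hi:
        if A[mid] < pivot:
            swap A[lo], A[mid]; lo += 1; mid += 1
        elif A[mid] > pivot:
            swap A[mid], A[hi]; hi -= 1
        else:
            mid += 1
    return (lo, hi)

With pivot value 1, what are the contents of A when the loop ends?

1 1 1 1 3 2 3 2 2 4 2

pivot = 1; lo=0, mid=0, hi=10
A[mid]=2>1: swap A[0],A[10]; hi=9 → 4 2 1 1 1 3 1 3 2 2 2
A[mid]=4>1: swap A[0],A[9]; hi=8 → 2 2 1 1 1 3 1 3 2 4 2
A[mid]=2>1: swap A[0],A[8]; hi=7 → 2 2 1 1 1 3 1 3 2 4 2
A[mid]=2>1: swap A[0],A[7]; hi=6 → 3 2 1 1 1 3 1 2 2 4 2
A[mid]=3>1: swap A[0],A[6]; hi=5 → 1 2 1 1 1 3 3 2 2 4 2
A[mid]=1=1: mid=1
A[mid]=2>1: swap A[1],A[5]; hi=4 → 1 3 1 1 1 2 3 2 2 4 2
A[mid]=3>1: swap A[1],A[4]; hi=3 → 1 1 1 1 3 2 3 2 2 4 2
A[mid]=1=1: mid=2
A[mid]=1=1: mid=3
A[mid]=1=1: mid=4
end: lo=0, hi=3; A = 1 1 1 1 3 2 3 2 2 4 2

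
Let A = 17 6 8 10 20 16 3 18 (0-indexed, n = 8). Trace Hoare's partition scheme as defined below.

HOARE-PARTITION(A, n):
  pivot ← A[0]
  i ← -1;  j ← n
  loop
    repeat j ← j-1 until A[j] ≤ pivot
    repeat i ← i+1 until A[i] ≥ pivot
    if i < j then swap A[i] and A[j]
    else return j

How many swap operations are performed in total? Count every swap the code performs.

pivot = A[0] = 17; i = -1, j = 8
j→6 (A[6]=3≤17), i→0 (A[0]=17≥17); i<j, swap → 3 6 8 10 20 16 17 18
j→5 (A[5]=16≤17), i→4 (A[4]=20≥17); i<j, swap → 3 6 8 10 16 20 17 18
j→4, i→5; i≥j, return j=4. A = 3 6 8 10 16 20 17 18

2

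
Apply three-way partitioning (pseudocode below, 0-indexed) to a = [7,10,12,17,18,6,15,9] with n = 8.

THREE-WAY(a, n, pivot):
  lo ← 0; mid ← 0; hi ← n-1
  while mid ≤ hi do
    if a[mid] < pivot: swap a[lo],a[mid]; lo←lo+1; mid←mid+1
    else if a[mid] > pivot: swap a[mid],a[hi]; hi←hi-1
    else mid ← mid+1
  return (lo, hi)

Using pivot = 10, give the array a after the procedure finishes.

[7,9,6,10,18,15,17,12]

pivot = 10; lo=0, mid=0, hi=7
a[mid]=7<10: swap a[0],a[0]; lo=1,mid=1 → [7,10,12,17,18,6,15,9]
a[mid]=10=10: mid=2
a[mid]=12>10: swap a[2],a[7]; hi=6 → [7,10,9,17,18,6,15,12]
a[mid]=9<10: swap a[1],a[2]; lo=2,mid=3 → [7,9,10,17,18,6,15,12]
a[mid]=17>10: swap a[3],a[6]; hi=5 → [7,9,10,15,18,6,17,12]
a[mid]=15>10: swap a[3],a[5]; hi=4 → [7,9,10,6,18,15,17,12]
a[mid]=6<10: swap a[2],a[3]; lo=3,mid=4 → [7,9,6,10,18,15,17,12]
a[mid]=18>10: swap a[4],a[4]; hi=3 → [7,9,6,10,18,15,17,12]
end: lo=3, hi=3; a = [7,9,6,10,18,15,17,12]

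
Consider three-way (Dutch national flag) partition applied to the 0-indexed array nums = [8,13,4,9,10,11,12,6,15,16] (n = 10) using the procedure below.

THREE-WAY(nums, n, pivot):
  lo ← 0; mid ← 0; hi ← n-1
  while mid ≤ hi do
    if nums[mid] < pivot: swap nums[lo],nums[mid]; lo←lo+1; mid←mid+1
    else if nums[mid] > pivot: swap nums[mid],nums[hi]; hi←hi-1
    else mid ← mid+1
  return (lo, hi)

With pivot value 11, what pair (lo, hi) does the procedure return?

lo=0 mid=0 hi=9
8<11: swap(0,0), lo=1 mid=1 ⇒ [8,13,4,9,10,11,12,6,15,16]
13>11: swap(1,9), hi=8 ⇒ [8,16,4,9,10,11,12,6,15,13]
16>11: swap(1,8), hi=7 ⇒ [8,15,4,9,10,11,12,6,16,13]
15>11: swap(1,7), hi=6 ⇒ [8,6,4,9,10,11,12,15,16,13]
6<11: swap(1,1), lo=2 mid=2 ⇒ [8,6,4,9,10,11,12,15,16,13]
4<11: swap(2,2), lo=3 mid=3 ⇒ [8,6,4,9,10,11,12,15,16,13]
9<11: swap(3,3), lo=4 mid=4 ⇒ [8,6,4,9,10,11,12,15,16,13]
10<11: swap(4,4), lo=5 mid=5 ⇒ [8,6,4,9,10,11,12,15,16,13]
11=11: mid=6
12>11: swap(6,6), hi=5 ⇒ [8,6,4,9,10,11,12,15,16,13]
done. lo=5 hi=5; nums=[8,6,4,9,10,11,12,15,16,13]

(5, 5)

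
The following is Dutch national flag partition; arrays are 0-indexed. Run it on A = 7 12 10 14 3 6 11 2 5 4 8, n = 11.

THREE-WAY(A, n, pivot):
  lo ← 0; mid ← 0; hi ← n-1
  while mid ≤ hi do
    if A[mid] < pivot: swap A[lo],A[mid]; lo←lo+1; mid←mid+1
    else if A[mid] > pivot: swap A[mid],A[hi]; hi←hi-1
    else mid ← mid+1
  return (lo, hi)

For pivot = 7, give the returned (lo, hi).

(5, 5)

pivot = 7; lo=0, mid=0, hi=10
A[mid]=7=7: mid=1
A[mid]=12>7: swap A[1],A[10]; hi=9 → 7 8 10 14 3 6 11 2 5 4 12
A[mid]=8>7: swap A[1],A[9]; hi=8 → 7 4 10 14 3 6 11 2 5 8 12
A[mid]=4<7: swap A[0],A[1]; lo=1,mid=2 → 4 7 10 14 3 6 11 2 5 8 12
A[mid]=10>7: swap A[2],A[8]; hi=7 → 4 7 5 14 3 6 11 2 10 8 12
A[mid]=5<7: swap A[1],A[2]; lo=2,mid=3 → 4 5 7 14 3 6 11 2 10 8 12
A[mid]=14>7: swap A[3],A[7]; hi=6 → 4 5 7 2 3 6 11 14 10 8 12
A[mid]=2<7: swap A[2],A[3]; lo=3,mid=4 → 4 5 2 7 3 6 11 14 10 8 12
A[mid]=3<7: swap A[3],A[4]; lo=4,mid=5 → 4 5 2 3 7 6 11 14 10 8 12
A[mid]=6<7: swap A[4],A[5]; lo=5,mid=6 → 4 5 2 3 6 7 11 14 10 8 12
A[mid]=11>7: swap A[6],A[6]; hi=5 → 4 5 2 3 6 7 11 14 10 8 12
end: lo=5, hi=5; A = 4 5 2 3 6 7 11 14 10 8 12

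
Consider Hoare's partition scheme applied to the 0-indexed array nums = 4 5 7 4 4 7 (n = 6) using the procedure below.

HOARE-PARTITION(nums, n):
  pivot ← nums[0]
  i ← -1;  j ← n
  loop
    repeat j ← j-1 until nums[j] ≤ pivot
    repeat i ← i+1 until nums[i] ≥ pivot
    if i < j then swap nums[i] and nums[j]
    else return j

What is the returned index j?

1

pivot = nums[0] = 4; i = -1, j = 6
j→4 (nums[4]=4≤4), i→0 (nums[0]=4≥4); i<j, swap → 4 5 7 4 4 7
j→3 (nums[3]=4≤4), i→1 (nums[1]=5≥4); i<j, swap → 4 4 7 5 4 7
j→1, i→2; i≥j, return j=1. nums = 4 4 7 5 4 7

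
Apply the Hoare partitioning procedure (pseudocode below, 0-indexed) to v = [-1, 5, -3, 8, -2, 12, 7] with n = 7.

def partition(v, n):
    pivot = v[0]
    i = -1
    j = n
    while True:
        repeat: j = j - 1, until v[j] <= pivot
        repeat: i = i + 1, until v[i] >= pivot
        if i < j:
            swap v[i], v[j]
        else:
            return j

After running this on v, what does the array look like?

[-2, -3, 5, 8, -1, 12, 7]

pivot=-1
j stops at 4 (-2), i stops at 0 (-1); swap ⇒ [-2, 5, -3, 8, -1, 12, 7]
j stops at 2 (-3), i stops at 1 (5); swap ⇒ [-2, -3, 5, 8, -1, 12, 7]
j stops at 1, i stops at 2; i≥j ⇒ return 1. v=[-2, -3, 5, 8, -1, 12, 7]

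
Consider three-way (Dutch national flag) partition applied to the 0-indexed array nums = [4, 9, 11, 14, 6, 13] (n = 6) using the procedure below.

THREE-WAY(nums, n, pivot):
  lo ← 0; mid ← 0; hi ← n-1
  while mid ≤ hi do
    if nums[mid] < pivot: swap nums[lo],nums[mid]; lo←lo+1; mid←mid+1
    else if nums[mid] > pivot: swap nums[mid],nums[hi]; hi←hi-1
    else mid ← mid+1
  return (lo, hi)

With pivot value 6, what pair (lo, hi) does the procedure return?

pivot = 6; lo=0, mid=0, hi=5
nums[mid]=4<6: swap nums[0],nums[0]; lo=1,mid=1 → [4, 9, 11, 14, 6, 13]
nums[mid]=9>6: swap nums[1],nums[5]; hi=4 → [4, 13, 11, 14, 6, 9]
nums[mid]=13>6: swap nums[1],nums[4]; hi=3 → [4, 6, 11, 14, 13, 9]
nums[mid]=6=6: mid=2
nums[mid]=11>6: swap nums[2],nums[3]; hi=2 → [4, 6, 14, 11, 13, 9]
nums[mid]=14>6: swap nums[2],nums[2]; hi=1 → [4, 6, 14, 11, 13, 9]
end: lo=1, hi=1; nums = [4, 6, 14, 11, 13, 9]

(1, 1)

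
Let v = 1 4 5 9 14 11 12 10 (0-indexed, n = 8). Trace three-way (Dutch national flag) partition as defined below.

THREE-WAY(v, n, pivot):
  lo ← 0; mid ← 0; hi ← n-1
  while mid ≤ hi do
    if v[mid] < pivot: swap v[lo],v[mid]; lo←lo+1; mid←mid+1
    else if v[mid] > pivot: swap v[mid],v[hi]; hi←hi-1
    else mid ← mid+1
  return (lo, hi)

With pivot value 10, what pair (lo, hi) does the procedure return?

(4, 4)

pivot = 10; lo=0, mid=0, hi=7
v[mid]=1<10: swap v[0],v[0]; lo=1,mid=1 → 1 4 5 9 14 11 12 10
v[mid]=4<10: swap v[1],v[1]; lo=2,mid=2 → 1 4 5 9 14 11 12 10
v[mid]=5<10: swap v[2],v[2]; lo=3,mid=3 → 1 4 5 9 14 11 12 10
v[mid]=9<10: swap v[3],v[3]; lo=4,mid=4 → 1 4 5 9 14 11 12 10
v[mid]=14>10: swap v[4],v[7]; hi=6 → 1 4 5 9 10 11 12 14
v[mid]=10=10: mid=5
v[mid]=11>10: swap v[5],v[6]; hi=5 → 1 4 5 9 10 12 11 14
v[mid]=12>10: swap v[5],v[5]; hi=4 → 1 4 5 9 10 12 11 14
end: lo=4, hi=4; v = 1 4 5 9 10 12 11 14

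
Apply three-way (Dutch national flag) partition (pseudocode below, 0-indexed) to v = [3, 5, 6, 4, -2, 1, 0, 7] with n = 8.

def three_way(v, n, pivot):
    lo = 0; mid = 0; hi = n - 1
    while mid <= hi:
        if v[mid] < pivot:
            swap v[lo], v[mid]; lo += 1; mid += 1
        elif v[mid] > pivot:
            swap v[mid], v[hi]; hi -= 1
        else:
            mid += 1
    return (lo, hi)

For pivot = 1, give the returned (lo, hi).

(2, 2)

lo=0 mid=0 hi=7
3>1: swap(0,7), hi=6 ⇒ [7, 5, 6, 4, -2, 1, 0, 3]
7>1: swap(0,6), hi=5 ⇒ [0, 5, 6, 4, -2, 1, 7, 3]
0<1: swap(0,0), lo=1 mid=1 ⇒ [0, 5, 6, 4, -2, 1, 7, 3]
5>1: swap(1,5), hi=4 ⇒ [0, 1, 6, 4, -2, 5, 7, 3]
1=1: mid=2
6>1: swap(2,4), hi=3 ⇒ [0, 1, -2, 4, 6, 5, 7, 3]
-2<1: swap(1,2), lo=2 mid=3 ⇒ [0, -2, 1, 4, 6, 5, 7, 3]
4>1: swap(3,3), hi=2 ⇒ [0, -2, 1, 4, 6, 5, 7, 3]
done. lo=2 hi=2; v=[0, -2, 1, 4, 6, 5, 7, 3]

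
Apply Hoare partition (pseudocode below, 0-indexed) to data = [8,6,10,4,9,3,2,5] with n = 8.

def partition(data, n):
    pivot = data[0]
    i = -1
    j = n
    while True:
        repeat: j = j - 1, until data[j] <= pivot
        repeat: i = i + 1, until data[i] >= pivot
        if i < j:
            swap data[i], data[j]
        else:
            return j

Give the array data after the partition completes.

pivot=8
j stops at 7 (5), i stops at 0 (8); swap ⇒ [5,6,10,4,9,3,2,8]
j stops at 6 (2), i stops at 2 (10); swap ⇒ [5,6,2,4,9,3,10,8]
j stops at 5 (3), i stops at 4 (9); swap ⇒ [5,6,2,4,3,9,10,8]
j stops at 4, i stops at 5; i≥j ⇒ return 4. data=[5,6,2,4,3,9,10,8]

[5,6,2,4,3,9,10,8]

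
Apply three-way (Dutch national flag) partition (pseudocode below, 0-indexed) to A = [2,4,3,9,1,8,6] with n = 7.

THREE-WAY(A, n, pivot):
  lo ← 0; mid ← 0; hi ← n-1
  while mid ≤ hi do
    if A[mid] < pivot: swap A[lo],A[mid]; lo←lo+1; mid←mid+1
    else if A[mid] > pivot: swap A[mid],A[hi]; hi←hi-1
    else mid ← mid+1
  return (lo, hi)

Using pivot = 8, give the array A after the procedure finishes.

lo=0 mid=0 hi=6
2<8: swap(0,0), lo=1 mid=1 ⇒ [2,4,3,9,1,8,6]
4<8: swap(1,1), lo=2 mid=2 ⇒ [2,4,3,9,1,8,6]
3<8: swap(2,2), lo=3 mid=3 ⇒ [2,4,3,9,1,8,6]
9>8: swap(3,6), hi=5 ⇒ [2,4,3,6,1,8,9]
6<8: swap(3,3), lo=4 mid=4 ⇒ [2,4,3,6,1,8,9]
1<8: swap(4,4), lo=5 mid=5 ⇒ [2,4,3,6,1,8,9]
8=8: mid=6
done. lo=5 hi=5; A=[2,4,3,6,1,8,9]

[2,4,3,6,1,8,9]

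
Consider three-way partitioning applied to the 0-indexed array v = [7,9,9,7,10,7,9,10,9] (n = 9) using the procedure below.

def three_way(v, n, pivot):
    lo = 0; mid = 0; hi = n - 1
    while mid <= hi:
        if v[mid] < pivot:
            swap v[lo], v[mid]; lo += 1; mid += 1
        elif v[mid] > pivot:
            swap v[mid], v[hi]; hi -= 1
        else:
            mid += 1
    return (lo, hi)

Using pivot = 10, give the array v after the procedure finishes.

[7,9,9,7,7,9,9,10,10]

lo=0 mid=0 hi=8
7<10: swap(0,0), lo=1 mid=1 ⇒ [7,9,9,7,10,7,9,10,9]
9<10: swap(1,1), lo=2 mid=2 ⇒ [7,9,9,7,10,7,9,10,9]
9<10: swap(2,2), lo=3 mid=3 ⇒ [7,9,9,7,10,7,9,10,9]
7<10: swap(3,3), lo=4 mid=4 ⇒ [7,9,9,7,10,7,9,10,9]
10=10: mid=5
7<10: swap(4,5), lo=5 mid=6 ⇒ [7,9,9,7,7,10,9,10,9]
9<10: swap(5,6), lo=6 mid=7 ⇒ [7,9,9,7,7,9,10,10,9]
10=10: mid=8
9<10: swap(6,8), lo=7 mid=9 ⇒ [7,9,9,7,7,9,9,10,10]
done. lo=7 hi=8; v=[7,9,9,7,7,9,9,10,10]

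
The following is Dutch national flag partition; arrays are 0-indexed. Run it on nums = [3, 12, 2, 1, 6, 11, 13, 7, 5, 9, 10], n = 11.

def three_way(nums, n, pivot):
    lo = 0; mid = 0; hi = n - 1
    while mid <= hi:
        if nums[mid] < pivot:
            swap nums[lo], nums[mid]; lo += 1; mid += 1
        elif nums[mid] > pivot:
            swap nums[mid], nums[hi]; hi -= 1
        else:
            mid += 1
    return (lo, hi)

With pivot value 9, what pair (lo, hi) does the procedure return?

pivot = 9; lo=0, mid=0, hi=10
nums[mid]=3<9: swap nums[0],nums[0]; lo=1,mid=1 → [3, 12, 2, 1, 6, 11, 13, 7, 5, 9, 10]
nums[mid]=12>9: swap nums[1],nums[10]; hi=9 → [3, 10, 2, 1, 6, 11, 13, 7, 5, 9, 12]
nums[mid]=10>9: swap nums[1],nums[9]; hi=8 → [3, 9, 2, 1, 6, 11, 13, 7, 5, 10, 12]
nums[mid]=9=9: mid=2
nums[mid]=2<9: swap nums[1],nums[2]; lo=2,mid=3 → [3, 2, 9, 1, 6, 11, 13, 7, 5, 10, 12]
nums[mid]=1<9: swap nums[2],nums[3]; lo=3,mid=4 → [3, 2, 1, 9, 6, 11, 13, 7, 5, 10, 12]
nums[mid]=6<9: swap nums[3],nums[4]; lo=4,mid=5 → [3, 2, 1, 6, 9, 11, 13, 7, 5, 10, 12]
nums[mid]=11>9: swap nums[5],nums[8]; hi=7 → [3, 2, 1, 6, 9, 5, 13, 7, 11, 10, 12]
nums[mid]=5<9: swap nums[4],nums[5]; lo=5,mid=6 → [3, 2, 1, 6, 5, 9, 13, 7, 11, 10, 12]
nums[mid]=13>9: swap nums[6],nums[7]; hi=6 → [3, 2, 1, 6, 5, 9, 7, 13, 11, 10, 12]
nums[mid]=7<9: swap nums[5],nums[6]; lo=6,mid=7 → [3, 2, 1, 6, 5, 7, 9, 13, 11, 10, 12]
end: lo=6, hi=6; nums = [3, 2, 1, 6, 5, 7, 9, 13, 11, 10, 12]

(6, 6)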